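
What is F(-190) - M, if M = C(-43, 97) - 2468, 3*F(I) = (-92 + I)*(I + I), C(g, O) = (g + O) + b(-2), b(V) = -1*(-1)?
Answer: 38133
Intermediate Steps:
b(V) = 1
C(g, O) = 1 + O + g (C(g, O) = (g + O) + 1 = (O + g) + 1 = 1 + O + g)
F(I) = 2*I*(-92 + I)/3 (F(I) = ((-92 + I)*(I + I))/3 = ((-92 + I)*(2*I))/3 = (2*I*(-92 + I))/3 = 2*I*(-92 + I)/3)
M = -2413 (M = (1 + 97 - 43) - 2468 = 55 - 2468 = -2413)
F(-190) - M = (⅔)*(-190)*(-92 - 190) - 1*(-2413) = (⅔)*(-190)*(-282) + 2413 = 35720 + 2413 = 38133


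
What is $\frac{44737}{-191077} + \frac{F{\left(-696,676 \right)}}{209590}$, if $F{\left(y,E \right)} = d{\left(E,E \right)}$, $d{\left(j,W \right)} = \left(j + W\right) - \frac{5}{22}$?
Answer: $- \frac{200598973357}{881052225460} \approx -0.22768$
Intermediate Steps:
$d{\left(j,W \right)} = - \frac{5}{22} + W + j$ ($d{\left(j,W \right)} = \left(W + j\right) - \frac{5}{22} = - \frac{5}{22} + W + j$)
$F{\left(y,E \right)} = - \frac{5}{22} + 2 E$ ($F{\left(y,E \right)} = - \frac{5}{22} + E + E = - \frac{5}{22} + 2 E$)
$\frac{44737}{-191077} + \frac{F{\left(-696,676 \right)}}{209590} = \frac{44737}{-191077} + \frac{- \frac{5}{22} + 2 \cdot 676}{209590} = 44737 \left(- \frac{1}{191077}\right) + \left(- \frac{5}{22} + 1352\right) \frac{1}{209590} = - \frac{44737}{191077} + \frac{29739}{22} \cdot \frac{1}{209590} = - \frac{44737}{191077} + \frac{29739}{4610980} = - \frac{200598973357}{881052225460}$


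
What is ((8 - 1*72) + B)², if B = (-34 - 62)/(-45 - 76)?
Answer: 58491904/14641 ≈ 3995.1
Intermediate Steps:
B = 96/121 (B = -96/(-121) = -96*(-1/121) = 96/121 ≈ 0.79339)
((8 - 1*72) + B)² = ((8 - 1*72) + 96/121)² = ((8 - 72) + 96/121)² = (-64 + 96/121)² = (-7648/121)² = 58491904/14641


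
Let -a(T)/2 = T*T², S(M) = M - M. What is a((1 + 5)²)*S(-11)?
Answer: 0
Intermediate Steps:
S(M) = 0
a(T) = -2*T³ (a(T) = -2*T*T² = -2*T³)
a((1 + 5)²)*S(-11) = -2*(1 + 5)⁶*0 = -2*(6²)³*0 = -2*36³*0 = -2*46656*0 = -93312*0 = 0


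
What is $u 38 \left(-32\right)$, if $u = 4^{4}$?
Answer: $-311296$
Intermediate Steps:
$u = 256$
$u 38 \left(-32\right) = 256 \cdot 38 \left(-32\right) = 9728 \left(-32\right) = -311296$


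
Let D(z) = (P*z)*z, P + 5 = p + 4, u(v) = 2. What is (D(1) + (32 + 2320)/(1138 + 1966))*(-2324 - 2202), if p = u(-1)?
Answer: -771683/97 ≈ -7955.5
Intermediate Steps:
p = 2
P = 1 (P = -5 + (2 + 4) = -5 + 6 = 1)
D(z) = z² (D(z) = (1*z)*z = z*z = z²)
(D(1) + (32 + 2320)/(1138 + 1966))*(-2324 - 2202) = (1² + (32 + 2320)/(1138 + 1966))*(-2324 - 2202) = (1 + 2352/3104)*(-4526) = (1 + 2352*(1/3104))*(-4526) = (1 + 147/194)*(-4526) = (341/194)*(-4526) = -771683/97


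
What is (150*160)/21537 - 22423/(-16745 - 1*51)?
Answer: 17373101/7092852 ≈ 2.4494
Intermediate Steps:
(150*160)/21537 - 22423/(-16745 - 1*51) = 24000*(1/21537) - 22423/(-16745 - 51) = 8000/7179 - 22423/(-16796) = 8000/7179 - 22423*(-1/16796) = 8000/7179 + 1319/988 = 17373101/7092852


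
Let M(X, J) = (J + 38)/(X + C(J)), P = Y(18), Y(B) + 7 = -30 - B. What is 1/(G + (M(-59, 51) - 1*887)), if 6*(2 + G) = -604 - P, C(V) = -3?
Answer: -31/30440 ≈ -0.0010184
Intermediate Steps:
Y(B) = -37 - B (Y(B) = -7 + (-30 - B) = -37 - B)
P = -55 (P = -37 - 1*18 = -37 - 18 = -55)
M(X, J) = (38 + J)/(-3 + X) (M(X, J) = (J + 38)/(X - 3) = (38 + J)/(-3 + X))
G = -187/2 (G = -2 + (-604 - 1*(-55))/6 = -2 + (-604 + 55)/6 = -2 + (⅙)*(-549) = -2 - 183/2 = -187/2 ≈ -93.500)
1/(G + (M(-59, 51) - 1*887)) = 1/(-187/2 + ((38 + 51)/(-3 - 59) - 1*887)) = 1/(-187/2 + (89/(-62) - 887)) = 1/(-187/2 + (-1/62*89 - 887)) = 1/(-187/2 + (-89/62 - 887)) = 1/(-187/2 - 55083/62) = 1/(-30440/31) = -31/30440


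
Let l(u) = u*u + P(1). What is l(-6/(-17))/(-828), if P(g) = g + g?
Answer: -307/119646 ≈ -0.0025659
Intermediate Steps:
P(g) = 2*g
l(u) = 2 + u**2 (l(u) = u*u + 2*1 = u**2 + 2 = 2 + u**2)
l(-6/(-17))/(-828) = (2 + (-6/(-17))**2)/(-828) = (2 + (-6*(-1/17))**2)*(-1/828) = (2 + (6/17)**2)*(-1/828) = (2 + 36/289)*(-1/828) = (614/289)*(-1/828) = -307/119646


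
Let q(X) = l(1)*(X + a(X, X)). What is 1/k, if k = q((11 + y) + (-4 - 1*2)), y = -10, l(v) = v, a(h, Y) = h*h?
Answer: 1/20 ≈ 0.050000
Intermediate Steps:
a(h, Y) = h²
q(X) = X + X² (q(X) = 1*(X + X²) = X + X²)
k = 20 (k = ((11 - 10) + (-4 - 1*2))*(1 + ((11 - 10) + (-4 - 1*2))) = (1 + (-4 - 2))*(1 + (1 + (-4 - 2))) = (1 - 6)*(1 + (1 - 6)) = -5*(1 - 5) = -5*(-4) = 20)
1/k = 1/20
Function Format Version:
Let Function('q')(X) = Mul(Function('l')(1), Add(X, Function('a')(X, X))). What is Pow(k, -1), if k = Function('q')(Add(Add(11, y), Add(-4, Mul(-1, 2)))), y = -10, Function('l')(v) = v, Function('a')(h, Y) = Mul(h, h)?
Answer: Rational(1, 20) ≈ 0.050000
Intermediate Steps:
Function('a')(h, Y) = Pow(h, 2)
Function('q')(X) = Add(X, Pow(X, 2)) (Function('q')(X) = Mul(1, Add(X, Pow(X, 2))) = Add(X, Pow(X, 2)))
k = 20 (k = Mul(Add(Add(11, -10), Add(-4, Mul(-1, 2))), Add(1, Add(Add(11, -10), Add(-4, Mul(-1, 2))))) = Mul(Add(1, Add(-4, -2)), Add(1, Add(1, Add(-4, -2)))) = Mul(Add(1, -6), Add(1, Add(1, -6))) = Mul(-5, Add(1, -5)) = Mul(-5, -4) = 20)
Pow(k, -1) = Pow(20, -1) = Rational(1, 20)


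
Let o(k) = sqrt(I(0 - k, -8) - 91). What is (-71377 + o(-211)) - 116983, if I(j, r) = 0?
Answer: -188360 + I*sqrt(91) ≈ -1.8836e+5 + 9.5394*I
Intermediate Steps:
o(k) = I*sqrt(91) (o(k) = sqrt(0 - 91) = sqrt(-91) = I*sqrt(91))
(-71377 + o(-211)) - 116983 = (-71377 + I*sqrt(91)) - 116983 = -188360 + I*sqrt(91)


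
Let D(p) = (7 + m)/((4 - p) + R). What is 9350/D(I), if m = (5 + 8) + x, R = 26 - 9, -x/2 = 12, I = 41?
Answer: 46750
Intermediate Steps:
x = -24 (x = -2*12 = -24)
R = 17
m = -11 (m = (5 + 8) - 24 = 13 - 24 = -11)
D(p) = -4/(21 - p) (D(p) = (7 - 11)/((4 - p) + 17) = -4/(21 - p))
9350/D(I) = 9350/((4/(-21 + 41))) = 9350/((4/20)) = 9350/((4*(1/20))) = 9350/(⅕) = 9350*5 = 46750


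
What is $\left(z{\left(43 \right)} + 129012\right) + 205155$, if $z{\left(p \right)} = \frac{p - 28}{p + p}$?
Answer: $\frac{28738377}{86} \approx 3.3417 \cdot 10^{5}$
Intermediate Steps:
$z{\left(p \right)} = \frac{-28 + p}{2 p}$
$\left(z{\left(43 \right)} + 129012\right) + 205155 = \left(\frac{-28 + 43}{2 \cdot 43} + 129012\right) + 205155 = \left(\frac{1}{2} \cdot \frac{1}{43} \cdot 15 + 129012\right) + 205155 = \left(\frac{15}{86} + 129012\right) + 205155 = \frac{11095047}{86} + 205155 = \frac{28738377}{86}$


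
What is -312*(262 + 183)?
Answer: -138840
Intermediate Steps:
-312*(262 + 183) = -312*445 = -138840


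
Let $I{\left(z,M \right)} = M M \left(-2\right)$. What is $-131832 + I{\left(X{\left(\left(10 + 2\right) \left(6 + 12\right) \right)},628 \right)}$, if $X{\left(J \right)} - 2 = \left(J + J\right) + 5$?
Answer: $-920600$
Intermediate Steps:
$X{\left(J \right)} = 7 + 2 J$ ($X{\left(J \right)} = 2 + \left(\left(J + J\right) + 5\right) = 2 + \left(2 J + 5\right) = 2 + \left(5 + 2 J\right) = 7 + 2 J$)
$I{\left(z,M \right)} = - 2 M^{2}$ ($I{\left(z,M \right)} = M^{2} \left(-2\right) = - 2 M^{2}$)
$-131832 + I{\left(X{\left(\left(10 + 2\right) \left(6 + 12\right) \right)},628 \right)} = -131832 - 2 \cdot 628^{2} = -131832 - 788768 = -920600$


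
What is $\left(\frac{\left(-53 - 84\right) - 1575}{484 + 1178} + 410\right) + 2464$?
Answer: $\frac{2387438}{831} \approx 2873.0$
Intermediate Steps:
$\left(\frac{\left(-53 - 84\right) - 1575}{484 + 1178} + 410\right) + 2464 = \left(\frac{\left(-53 - 84\right) - 1575}{1662} + 410\right) + 2464 = \left(\left(-137 - 1575\right) \frac{1}{1662} + 410\right) + 2464 = \left(\left(-1712\right) \frac{1}{1662} + 410\right) + 2464 = \left(- \frac{856}{831} + 410\right) + 2464 = \frac{339854}{831} + 2464 = \frac{2387438}{831}$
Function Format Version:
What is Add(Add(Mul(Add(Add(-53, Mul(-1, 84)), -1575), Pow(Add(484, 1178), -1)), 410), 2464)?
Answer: Rational(2387438, 831) ≈ 2873.0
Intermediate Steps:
Add(Add(Mul(Add(Add(-53, Mul(-1, 84)), -1575), Pow(Add(484, 1178), -1)), 410), 2464) = Add(Add(Mul(Add(Add(-53, -84), -1575), Pow(1662, -1)), 410), 2464) = Add(Add(Mul(Add(-137, -1575), Rational(1, 1662)), 410), 2464) = Add(Add(Mul(-1712, Rational(1, 1662)), 410), 2464) = Add(Add(Rational(-856, 831), 410), 2464) = Add(Rational(339854, 831), 2464) = Rational(2387438, 831)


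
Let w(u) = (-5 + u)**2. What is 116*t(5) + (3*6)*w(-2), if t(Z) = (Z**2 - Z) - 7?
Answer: 2390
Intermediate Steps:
t(Z) = -7 + Z**2 - Z
116*t(5) + (3*6)*w(-2) = 116*(-7 + 5**2 - 1*5) + (3*6)*(-5 - 2)**2 = 116*(-7 + 25 - 5) + 18*(-7)**2 = 116*13 + 18*49 = 1508 + 882 = 2390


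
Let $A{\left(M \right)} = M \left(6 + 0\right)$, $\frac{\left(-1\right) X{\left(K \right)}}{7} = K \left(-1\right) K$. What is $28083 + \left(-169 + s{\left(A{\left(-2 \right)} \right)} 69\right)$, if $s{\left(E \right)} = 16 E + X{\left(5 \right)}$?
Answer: $26741$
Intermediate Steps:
$X{\left(K \right)} = 7 K^{2}$ ($X{\left(K \right)} = - 7 K \left(-1\right) K = - 7 - K K = - 7 \left(- K^{2}\right) = 7 K^{2}$)
$A{\left(M \right)} = 6 M$ ($A{\left(M \right)} = M 6 = 6 M$)
$s{\left(E \right)} = 175 + 16 E$ ($s{\left(E \right)} = 16 E + 7 \cdot 5^{2} = 16 E + 7 \cdot 25 = 16 E + 175 = 175 + 16 E$)
$28083 + \left(-169 + s{\left(A{\left(-2 \right)} \right)} 69\right) = 28083 + \left(-169 + \left(175 + 16 \cdot 6 \left(-2\right)\right) 69\right) = 28083 + \left(-169 + \left(175 + 16 \left(-12\right)\right) 69\right) = 28083 + \left(-169 + \left(175 - 192\right) 69\right) = 28083 - 1342 = 26741$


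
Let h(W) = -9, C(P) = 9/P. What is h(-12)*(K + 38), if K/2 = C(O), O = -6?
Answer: -315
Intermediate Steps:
K = -3 (K = 2*(9/(-6)) = 2*(9*(-⅙)) = 2*(-3/2) = -3)
h(-12)*(K + 38) = -9*(-3 + 38) = -9*35 = -315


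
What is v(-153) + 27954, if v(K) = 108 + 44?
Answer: 28106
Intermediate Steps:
v(K) = 152
v(-153) + 27954 = 152 + 27954 = 28106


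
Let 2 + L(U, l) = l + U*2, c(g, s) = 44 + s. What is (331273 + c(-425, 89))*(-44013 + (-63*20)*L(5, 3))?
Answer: -19179459438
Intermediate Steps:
L(U, l) = -2 + l + 2*U (L(U, l) = -2 + (l + U*2) = -2 + (l + 2*U) = -2 + l + 2*U)
(331273 + c(-425, 89))*(-44013 + (-63*20)*L(5, 3)) = (331273 + (44 + 89))*(-44013 + (-63*20)*(-2 + 3 + 2*5)) = (331273 + 133)*(-44013 - 1260*(-2 + 3 + 10)) = 331406*(-44013 - 1260*11) = 331406*(-44013 - 13860) = 331406*(-57873) = -19179459438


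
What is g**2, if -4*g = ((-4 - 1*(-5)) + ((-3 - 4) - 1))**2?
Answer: 2401/16 ≈ 150.06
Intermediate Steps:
g = -49/4 (g = -((-4 - 1*(-5)) + ((-3 - 4) - 1))**2/4 = -((-4 + 5) + (-7 - 1))**2/4 = -(1 - 8)**2/4 = -1/4*(-7)**2 = -1/4*49 = -49/4 ≈ -12.250)
g**2 = (-49/4)**2 = 2401/16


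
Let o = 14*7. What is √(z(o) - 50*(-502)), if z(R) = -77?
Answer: √25023 ≈ 158.19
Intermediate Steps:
o = 98
√(z(o) - 50*(-502)) = √(-77 - 50*(-502)) = √(-77 + 25100) = √25023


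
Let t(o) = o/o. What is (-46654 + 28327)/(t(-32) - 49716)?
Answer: 18327/49715 ≈ 0.36864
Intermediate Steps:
t(o) = 1
(-46654 + 28327)/(t(-32) - 49716) = (-46654 + 28327)/(1 - 49716) = -18327/(-49715) = -18327*(-1/49715) = 18327/49715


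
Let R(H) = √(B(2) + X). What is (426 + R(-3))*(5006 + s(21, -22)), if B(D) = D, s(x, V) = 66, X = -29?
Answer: 2160672 + 15216*I*√3 ≈ 2.1607e+6 + 26355.0*I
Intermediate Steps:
R(H) = 3*I*√3 (R(H) = √(2 - 29) = √(-27) = 3*I*√3)
(426 + R(-3))*(5006 + s(21, -22)) = (426 + 3*I*√3)*(5006 + 66) = (426 + 3*I*√3)*5072 = 2160672 + 15216*I*√3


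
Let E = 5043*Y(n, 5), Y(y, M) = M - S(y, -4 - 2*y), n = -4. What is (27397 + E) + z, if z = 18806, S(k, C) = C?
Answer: 51246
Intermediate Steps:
Y(y, M) = 4 + M + 2*y (Y(y, M) = M - (-4 - 2*y) = M + (4 + 2*y) = 4 + M + 2*y)
E = 5043 (E = 5043*(4 + 5 + 2*(-4)) = 5043*(4 + 5 - 8) = 5043*1 = 5043)
(27397 + E) + z = (27397 + 5043) + 18806 = 32440 + 18806 = 51246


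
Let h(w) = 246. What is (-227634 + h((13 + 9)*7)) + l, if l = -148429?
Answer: -375817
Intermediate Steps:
(-227634 + h((13 + 9)*7)) + l = (-227634 + 246) - 148429 = -227388 - 148429 = -375817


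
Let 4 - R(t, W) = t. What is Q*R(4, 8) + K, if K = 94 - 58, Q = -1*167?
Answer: 36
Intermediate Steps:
R(t, W) = 4 - t
Q = -167
K = 36
Q*R(4, 8) + K = -167*(4 - 1*4) + 36 = -167*(4 - 4) + 36 = -167*0 + 36 = 0 + 36 = 36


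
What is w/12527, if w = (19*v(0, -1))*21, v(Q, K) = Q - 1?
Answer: -399/12527 ≈ -0.031851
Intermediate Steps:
v(Q, K) = -1 + Q
w = -399 (w = (19*(-1 + 0))*21 = (19*(-1))*21 = -19*21 = -399)
w/12527 = -399/12527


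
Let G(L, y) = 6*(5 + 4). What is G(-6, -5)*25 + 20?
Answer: 1370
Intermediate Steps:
G(L, y) = 54 (G(L, y) = 6*9 = 54)
G(-6, -5)*25 + 20 = 54*25 + 20 = 1350 + 20 = 1370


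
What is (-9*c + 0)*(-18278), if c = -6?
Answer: -987012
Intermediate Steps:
(-9*c + 0)*(-18278) = (-9*(-6) + 0)*(-18278) = (54 + 0)*(-18278) = 54*(-18278) = -987012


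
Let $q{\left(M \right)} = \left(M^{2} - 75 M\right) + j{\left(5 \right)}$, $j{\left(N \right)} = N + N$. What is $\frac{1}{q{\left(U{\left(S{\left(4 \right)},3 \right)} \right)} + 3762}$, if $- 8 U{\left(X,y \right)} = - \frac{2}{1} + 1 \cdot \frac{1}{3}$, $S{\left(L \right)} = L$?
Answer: $\frac{576}{2163697} \approx 0.00026621$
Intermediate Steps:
$j{\left(N \right)} = 2 N$
$U{\left(X,y \right)} = \frac{5}{24}$ ($U{\left(X,y \right)} = - \frac{- \frac{2}{1} + 1 \cdot \frac{1}{3}}{8} = - \frac{\left(-2\right) 1 + 1 \cdot \frac{1}{3}}{8} = - \frac{-2 + \frac{1}{3}}{8} = \left(- \frac{1}{8}\right) \left(- \frac{5}{3}\right) = \frac{5}{24}$)
$q{\left(M \right)} = 10 + M^{2} - 75 M$ ($q{\left(M \right)} = \left(M^{2} - 75 M\right) + 2 \cdot 5 = \left(M^{2} - 75 M\right) + 10 = 10 + M^{2} - 75 M$)
$\frac{1}{q{\left(U{\left(S{\left(4 \right)},3 \right)} \right)} + 3762} = \frac{1}{\left(10 + \left(\frac{5}{24}\right)^{2} - \frac{125}{8}\right) + 3762} = \frac{1}{\left(10 + \frac{25}{576} - \frac{125}{8}\right) + 3762} = \frac{1}{- \frac{3215}{576} + 3762} = \frac{1}{\frac{2163697}{576}} = \frac{576}{2163697}$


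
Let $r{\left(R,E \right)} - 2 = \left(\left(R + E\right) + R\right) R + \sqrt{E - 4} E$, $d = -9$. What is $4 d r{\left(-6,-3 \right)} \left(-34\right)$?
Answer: $112608 - 3672 i \sqrt{7} \approx 1.1261 \cdot 10^{5} - 9715.2 i$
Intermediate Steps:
$r{\left(R,E \right)} = 2 + E \sqrt{-4 + E} + R \left(E + 2 R\right)$ ($r{\left(R,E \right)} = 2 + \left(\left(\left(R + E\right) + R\right) R + \sqrt{E - 4} E\right) = 2 + \left(\left(\left(E + R\right) + R\right) R + \sqrt{-4 + E} E\right) = 2 + \left(\left(E + 2 R\right) R + E \sqrt{-4 + E}\right) = 2 + \left(R \left(E + 2 R\right) + E \sqrt{-4 + E}\right) = 2 + \left(E \sqrt{-4 + E} + R \left(E + 2 R\right)\right) = 2 + E \sqrt{-4 + E} + R \left(E + 2 R\right)$)
$4 d r{\left(-6,-3 \right)} \left(-34\right) = 4 \left(-9\right) \left(2 + 2 \left(-6\right)^{2} - -18 - 3 \sqrt{-4 - 3}\right) \left(-34\right) = - 36 \left(2 + 2 \cdot 36 + 18 - 3 \sqrt{-7}\right) \left(-34\right) = - 36 \left(2 + 72 + 18 - 3 i \sqrt{7}\right) \left(-34\right) = - 36 \left(92 - 3 i \sqrt{7}\right) \left(-34\right) = \left(-3312 + 108 i \sqrt{7}\right) \left(-34\right) = 112608 - 3672 i \sqrt{7}$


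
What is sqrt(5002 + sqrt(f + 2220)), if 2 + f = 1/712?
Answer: sqrt(158483368 + 89*sqrt(281100626))/178 ≈ 71.057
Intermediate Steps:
f = -1423/712 (f = -2 + 1/712 = -1423/712 ≈ -1.9986)
sqrt(5002 + sqrt(f + 2220)) = sqrt(5002 + sqrt(-1423/712 + 2220)) = sqrt(5002 + sqrt(1579217/712)) = sqrt(5002 + sqrt(281100626)/356)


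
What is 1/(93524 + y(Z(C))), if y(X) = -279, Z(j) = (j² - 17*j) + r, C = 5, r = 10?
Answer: 1/93245 ≈ 1.0724e-5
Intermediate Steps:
Z(j) = 10 + j² - 17*j (Z(j) = (j² - 17*j) + 10 = 10 + j² - 17*j)
1/(93524 + y(Z(C))) = 1/(93524 - 279) = 1/93245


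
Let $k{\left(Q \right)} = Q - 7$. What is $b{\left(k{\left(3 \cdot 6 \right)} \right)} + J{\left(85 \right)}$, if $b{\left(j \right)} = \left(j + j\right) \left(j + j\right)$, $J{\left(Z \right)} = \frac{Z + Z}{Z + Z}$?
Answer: $485$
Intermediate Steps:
$J{\left(Z \right)} = 1$ ($J{\left(Z \right)} = \frac{2 Z}{2 Z} = 2 Z \frac{1}{2 Z} = 1$)
$k{\left(Q \right)} = -7 + Q$ ($k{\left(Q \right)} = Q - 7 = -7 + Q$)
$b{\left(j \right)} = 4 j^{2}$ ($b{\left(j \right)} = 2 j 2 j = 4 j^{2}$)
$b{\left(k{\left(3 \cdot 6 \right)} \right)} + J{\left(85 \right)} = 4 \left(-7 + 3 \cdot 6\right)^{2} + 1 = 4 \left(-7 + 18\right)^{2} + 1 = 4 \cdot 11^{2} + 1 = 4 \cdot 121 + 1 = 484 + 1 = 485$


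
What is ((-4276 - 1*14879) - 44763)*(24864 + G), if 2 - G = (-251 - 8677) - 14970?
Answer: -3116897352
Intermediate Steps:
G = 23900 (G = 2 - ((-251 - 8677) - 14970) = 2 - (-8928 - 14970) = 2 - 1*(-23898) = 2 + 23898 = 23900)
((-4276 - 1*14879) - 44763)*(24864 + G) = ((-4276 - 1*14879) - 44763)*(24864 + 23900) = ((-4276 - 14879) - 44763)*48764 = (-19155 - 44763)*48764 = -63918*48764 = -3116897352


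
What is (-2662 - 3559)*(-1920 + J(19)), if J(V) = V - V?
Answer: 11944320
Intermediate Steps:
J(V) = 0
(-2662 - 3559)*(-1920 + J(19)) = (-2662 - 3559)*(-1920 + 0) = -6221*(-1920) = 11944320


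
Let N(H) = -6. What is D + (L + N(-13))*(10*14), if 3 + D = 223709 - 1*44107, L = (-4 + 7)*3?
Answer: 180019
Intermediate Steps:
L = 9 (L = 3*3 = 9)
D = 179599 (D = -3 + (223709 - 1*44107) = -3 + (223709 - 44107) = -3 + 179602 = 179599)
D + (L + N(-13))*(10*14) = 179599 + (9 - 6)*(10*14) = 179599 + 3*140 = 179599 + 420 = 180019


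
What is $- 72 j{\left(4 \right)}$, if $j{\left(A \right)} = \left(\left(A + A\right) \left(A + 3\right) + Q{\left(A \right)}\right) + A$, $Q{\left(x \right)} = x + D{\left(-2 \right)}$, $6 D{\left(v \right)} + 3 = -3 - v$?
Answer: $-4560$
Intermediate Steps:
$D{\left(v \right)} = -1 - \frac{v}{6}$ ($D{\left(v \right)} = - \frac{1}{2} + \frac{-3 - v}{6} = - \frac{1}{2} - \left(\frac{1}{2} + \frac{v}{6}\right) = -1 - \frac{v}{6}$)
$Q{\left(x \right)} = - \frac{2}{3} + x$ ($Q{\left(x \right)} = x - \frac{2}{3} = - \frac{2}{3} + x$)
$j{\left(A \right)} = - \frac{2}{3} + 2 A + 2 A \left(3 + A\right)$ ($j{\left(A \right)} = \left(\left(A + A\right) \left(A + 3\right) + \left(- \frac{2}{3} + A\right)\right) + A = \left(2 A \left(3 + A\right) + \left(- \frac{2}{3} + A\right)\right) + A = \left(- \frac{2}{3} + A + 2 A \left(3 + A\right)\right) + A = - \frac{2}{3} + 2 A + 2 A \left(3 + A\right)$)
$- 72 j{\left(4 \right)} = - 72 \left(- \frac{2}{3} + 2 \cdot 4^{2} + 8 \cdot 4\right) = - 72 \left(- \frac{2}{3} + 2 \cdot 16 + 32\right) = - 72 \left(- \frac{2}{3} + 32 + 32\right) = \left(-72\right) \frac{190}{3} = -4560$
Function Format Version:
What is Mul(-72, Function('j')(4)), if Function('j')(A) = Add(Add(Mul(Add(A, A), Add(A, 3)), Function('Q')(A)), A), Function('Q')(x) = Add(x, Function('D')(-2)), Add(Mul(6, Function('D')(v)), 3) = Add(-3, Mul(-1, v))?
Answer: -4560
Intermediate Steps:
Function('D')(v) = Add(-1, Mul(Rational(-1, 6), v)) (Function('D')(v) = Add(Rational(-1, 2), Mul(Rational(1, 6), Add(-3, Mul(-1, v)))) = Add(Rational(-1, 2), Add(Rational(-1, 2), Mul(Rational(-1, 6), v))) = Add(-1, Mul(Rational(-1, 6), v)))
Function('Q')(x) = Add(Rational(-2, 3), x) (Function('Q')(x) = Add(x, Add(-1, Mul(Rational(-1, 6), -2))) = Add(x, Add(-1, Rational(1, 3))) = Add(x, Rational(-2, 3)) = Add(Rational(-2, 3), x))
Function('j')(A) = Add(Rational(-2, 3), Mul(2, A), Mul(2, A, Add(3, A))) (Function('j')(A) = Add(Add(Mul(Add(A, A), Add(A, 3)), Add(Rational(-2, 3), A)), A) = Add(Add(Mul(Mul(2, A), Add(3, A)), Add(Rational(-2, 3), A)), A) = Add(Add(Mul(2, A, Add(3, A)), Add(Rational(-2, 3), A)), A) = Add(Add(Rational(-2, 3), A, Mul(2, A, Add(3, A))), A) = Add(Rational(-2, 3), Mul(2, A), Mul(2, A, Add(3, A))))
Mul(-72, Function('j')(4)) = Mul(-72, Add(Rational(-2, 3), Mul(2, Pow(4, 2)), Mul(8, 4))) = Mul(-72, Add(Rational(-2, 3), Mul(2, 16), 32)) = Mul(-72, Add(Rational(-2, 3), 32, 32)) = Mul(-72, Rational(190, 3)) = -4560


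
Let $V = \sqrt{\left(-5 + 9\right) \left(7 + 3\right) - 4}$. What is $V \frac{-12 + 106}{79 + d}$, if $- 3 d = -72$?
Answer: $\frac{564}{103} \approx 5.4757$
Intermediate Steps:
$d = 24$ ($d = \left(- \frac{1}{3}\right) \left(-72\right) = 24$)
$V = 6$ ($V = \sqrt{4 \cdot 10 - 4} = \sqrt{40 - 4} = \sqrt{36} = 6$)
$V \frac{-12 + 106}{79 + d} = 6 \frac{-12 + 106}{79 + 24} = 6 \cdot \frac{94}{103} = \frac{564}{103}$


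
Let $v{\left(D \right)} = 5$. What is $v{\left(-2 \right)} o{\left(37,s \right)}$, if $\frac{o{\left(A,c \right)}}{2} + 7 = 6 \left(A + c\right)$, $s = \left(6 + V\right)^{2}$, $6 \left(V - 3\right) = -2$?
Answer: $\frac{19970}{3} \approx 6656.7$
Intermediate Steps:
$V = \frac{8}{3}$ ($V = 3 + \frac{1}{6} \left(-2\right) = 3 - \frac{1}{3} = \frac{8}{3} \approx 2.6667$)
$s = \frac{676}{9}$ ($s = \left(6 + \frac{8}{3}\right)^{2} = \left(\frac{26}{3}\right)^{2} = \frac{676}{9} \approx 75.111$)
$o{\left(A,c \right)} = -14 + 12 A + 12 c$ ($o{\left(A,c \right)} = -14 + 2 \cdot 6 \left(A + c\right) = -14 + 2 \left(6 A + 6 c\right) = -14 + \left(12 A + 12 c\right) = -14 + 12 A + 12 c$)
$v{\left(-2 \right)} o{\left(37,s \right)} = 5 \left(-14 + 12 \cdot 37 + 12 \cdot \frac{676}{9}\right) = 5 \left(-14 + 444 + \frac{2704}{3}\right) = 5 \cdot \frac{3994}{3} = \frac{19970}{3}$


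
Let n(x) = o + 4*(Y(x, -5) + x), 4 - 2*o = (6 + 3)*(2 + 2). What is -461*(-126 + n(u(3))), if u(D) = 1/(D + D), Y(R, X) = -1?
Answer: 200996/3 ≈ 66999.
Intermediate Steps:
o = -16 (o = 2 - (6 + 3)*(2 + 2)/2 = 2 - 9*4/2 = 2 - 1/2*36 = 2 - 18 = -16)
u(D) = 1/(2*D)
n(x) = -20 + 4*x (n(x) = -16 + 4*(-1 + x) = -16 + (-4 + 4*x) = -20 + 4*x)
-461*(-126 + n(u(3))) = -461*(-126 + (-20 + 4*((1/2)/3))) = -461*(-126 + (-20 + 4*((1/2)*(1/3)))) = -461*(-126 + (-20 + 4*(1/6))) = -461*(-126 + (-20 + 2/3)) = -461*(-126 - 58/3) = -461*(-436/3) = 200996/3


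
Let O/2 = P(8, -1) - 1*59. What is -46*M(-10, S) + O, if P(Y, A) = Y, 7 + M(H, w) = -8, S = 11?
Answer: 588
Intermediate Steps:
M(H, w) = -15 (M(H, w) = -7 - 8 = -15)
O = -102 (O = 2*(8 - 1*59) = 2*(8 - 59) = 2*(-51) = -102)
-46*M(-10, S) + O = -46*(-15) - 102 = 690 - 102 = 588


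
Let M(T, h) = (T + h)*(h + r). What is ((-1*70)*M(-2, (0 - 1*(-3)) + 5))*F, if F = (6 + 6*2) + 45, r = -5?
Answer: -79380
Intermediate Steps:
F = 63 (F = (6 + 12) + 45 = 18 + 45 = 63)
M(T, h) = (-5 + h)*(T + h) (M(T, h) = (T + h)*(h - 5) = (T + h)*(-5 + h) = (-5 + h)*(T + h))
((-1*70)*M(-2, (0 - 1*(-3)) + 5))*F = ((-1*70)*(((0 - 1*(-3)) + 5)² - 5*(-2) - 5*((0 - 1*(-3)) + 5) - 2*((0 - 1*(-3)) + 5)))*63 = -70*(((0 + 3) + 5)² + 10 - 5*((0 + 3) + 5) - 2*((0 + 3) + 5))*63 = -70*((3 + 5)² + 10 - 5*(3 + 5) - 2*(3 + 5))*63 = -70*(8² + 10 - 5*8 - 2*8)*63 = -70*(64 + 10 - 40 - 16)*63 = -70*18*63 = -1260*63 = -79380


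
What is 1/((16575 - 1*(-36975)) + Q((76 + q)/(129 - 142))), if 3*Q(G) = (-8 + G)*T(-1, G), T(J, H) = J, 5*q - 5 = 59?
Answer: 195/10443214 ≈ 1.8672e-5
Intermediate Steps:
q = 64/5 (q = 1 + (⅕)*59 = 1 + 59/5 = 64/5 ≈ 12.800)
Q(G) = 8/3 - G/3 (Q(G) = ((-8 + G)*(-1))/3 = (8 - G)/3 = 8/3 - G/3)
1/((16575 - 1*(-36975)) + Q((76 + q)/(129 - 142))) = 1/((16575 - 1*(-36975)) + (8/3 - (76 + 64/5)/(3*(129 - 142)))) = 1/((16575 + 36975) + (8/3 - 148/(5*(-13)))) = 1/(53550 + (8/3 - 148*(-1)/(5*13))) = 1/(53550 + (8/3 - ⅓*(-444/65))) = 1/(53550 + (8/3 + 148/65)) = 1/(53550 + 964/195) = 1/(10443214/195) = 195/10443214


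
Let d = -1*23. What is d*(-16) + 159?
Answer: 527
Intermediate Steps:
d = -23
d*(-16) + 159 = -23*(-16) + 159 = 368 + 159 = 527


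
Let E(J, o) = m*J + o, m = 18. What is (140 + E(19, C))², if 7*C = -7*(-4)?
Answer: 236196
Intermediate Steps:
C = 4 (C = (-7*(-4))/7 = (⅐)*28 = 4)
E(J, o) = o + 18*J (E(J, o) = 18*J + o = o + 18*J)
(140 + E(19, C))² = (140 + (4 + 18*19))² = (140 + (4 + 342))² = (140 + 346)² = 486² = 236196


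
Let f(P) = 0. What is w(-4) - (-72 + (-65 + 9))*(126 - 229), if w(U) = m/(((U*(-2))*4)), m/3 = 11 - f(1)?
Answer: -421855/32 ≈ -13183.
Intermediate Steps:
m = 33 (m = 3*(11 - 1*0) = 3*(11 + 0) = 3*11 = 33)
w(U) = -33/(8*U) (w(U) = 33/(((U*(-2))*4)) = 33/((-2*U*4)) = 33/((-8*U)) = 33*(-1/(8*U)) = -33/(8*U))
w(-4) - (-72 + (-65 + 9))*(126 - 229) = -33/8/(-4) - (-72 + (-65 + 9))*(126 - 229) = -33/8*(-¼) - (-72 - 56)*(-103) = 33/32 - (-128)*(-103) = 33/32 - 1*13184 = 33/32 - 13184 = -421855/32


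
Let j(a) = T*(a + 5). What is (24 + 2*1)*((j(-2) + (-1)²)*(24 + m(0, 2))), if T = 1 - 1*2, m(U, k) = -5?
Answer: -988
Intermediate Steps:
T = -1 (T = 1 - 2 = -1)
j(a) = -5 - a (j(a) = -(a + 5) = -(5 + a) = -5 - a)
(24 + 2*1)*((j(-2) + (-1)²)*(24 + m(0, 2))) = (24 + 2*1)*(((-5 - 1*(-2)) + (-1)²)*(24 - 5)) = (24 + 2)*(((-5 + 2) + 1)*19) = 26*((-3 + 1)*19) = 26*(-2*19) = 26*(-38) = -988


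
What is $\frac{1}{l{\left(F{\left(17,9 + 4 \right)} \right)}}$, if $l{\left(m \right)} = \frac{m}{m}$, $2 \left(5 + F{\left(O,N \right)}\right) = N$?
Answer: $1$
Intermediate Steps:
$F{\left(O,N \right)} = -5 + \frac{N}{2}$
$l{\left(m \right)} = 1$
$\frac{1}{l{\left(F{\left(17,9 + 4 \right)} \right)}} = 1^{-1} = 1$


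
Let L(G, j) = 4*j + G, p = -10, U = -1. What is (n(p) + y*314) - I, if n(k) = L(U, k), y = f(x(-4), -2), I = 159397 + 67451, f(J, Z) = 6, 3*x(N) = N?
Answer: -225005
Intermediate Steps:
x(N) = N/3
I = 226848
y = 6
L(G, j) = G + 4*j
n(k) = -1 + 4*k
(n(p) + y*314) - I = ((-1 + 4*(-10)) + 6*314) - 1*226848 = ((-1 - 40) + 1884) - 226848 = (-41 + 1884) - 226848 = 1843 - 226848 = -225005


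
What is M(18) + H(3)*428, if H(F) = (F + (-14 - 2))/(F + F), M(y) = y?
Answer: -2728/3 ≈ -909.33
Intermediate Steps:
H(F) = (-16 + F)/(2*F) (H(F) = (F - 16)/((2*F)) = (-16 + F)*(1/(2*F)) = (-16 + F)/(2*F))
M(18) + H(3)*428 = 18 + ((½)*(-16 + 3)/3)*428 = 18 + ((½)*(⅓)*(-13))*428 = 18 - 13/6*428 = 18 - 2782/3 = -2728/3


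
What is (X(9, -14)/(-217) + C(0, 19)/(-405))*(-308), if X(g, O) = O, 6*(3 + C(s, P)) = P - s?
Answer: -743666/37665 ≈ -19.744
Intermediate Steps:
C(s, P) = -3 - s/6 + P/6 (C(s, P) = -3 + (P - s)/6 = -3 + (-s/6 + P/6) = -3 - s/6 + P/6)
(X(9, -14)/(-217) + C(0, 19)/(-405))*(-308) = (-14/(-217) + (-3 - ⅙*0 + (⅙)*19)/(-405))*(-308) = (-14*(-1/217) + (-3 + 0 + 19/6)*(-1/405))*(-308) = (2/31 + (⅙)*(-1/405))*(-308) = (2/31 - 1/2430)*(-308) = (4829/75330)*(-308) = -743666/37665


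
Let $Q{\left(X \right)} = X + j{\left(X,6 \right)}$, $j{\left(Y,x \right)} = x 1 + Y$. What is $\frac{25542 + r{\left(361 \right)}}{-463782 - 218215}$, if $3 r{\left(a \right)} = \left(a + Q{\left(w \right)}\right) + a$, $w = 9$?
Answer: $- \frac{77372}{2045991} \approx -0.037816$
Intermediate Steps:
$j{\left(Y,x \right)} = Y + x$ ($j{\left(Y,x \right)} = x + Y = Y + x$)
$Q{\left(X \right)} = 6 + 2 X$ ($Q{\left(X \right)} = X + \left(X + 6\right) = X + \left(6 + X\right) = 6 + 2 X$)
$r{\left(a \right)} = 8 + \frac{2 a}{3}$ ($r{\left(a \right)} = \frac{\left(a + \left(6 + 2 \cdot 9\right)\right) + a}{3} = \frac{\left(a + \left(6 + 18\right)\right) + a}{3} = \frac{\left(a + 24\right) + a}{3} = \frac{\left(24 + a\right) + a}{3} = \frac{24 + 2 a}{3} = 8 + \frac{2 a}{3}$)
$\frac{25542 + r{\left(361 \right)}}{-463782 - 218215} = \frac{25542 + \left(8 + \frac{2}{3} \cdot 361\right)}{-463782 - 218215} = \frac{25542 + \left(8 + \frac{722}{3}\right)}{-681997} = \left(25542 + \frac{746}{3}\right) \left(- \frac{1}{681997}\right) = \frac{77372}{3} \left(- \frac{1}{681997}\right) = - \frac{77372}{2045991}$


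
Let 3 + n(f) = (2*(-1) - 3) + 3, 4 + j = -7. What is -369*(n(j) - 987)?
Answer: 366048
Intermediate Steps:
j = -11 (j = -4 - 7 = -11)
n(f) = -5 (n(f) = -3 + ((2*(-1) - 3) + 3) = -3 + ((-2 - 3) + 3) = -3 + (-5 + 3) = -3 - 2 = -5)
-369*(n(j) - 987) = -369*(-5 - 987) = -369*(-992) = 366048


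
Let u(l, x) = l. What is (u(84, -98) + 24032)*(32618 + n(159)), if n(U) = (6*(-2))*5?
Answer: 785168728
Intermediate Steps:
n(U) = -60 (n(U) = -12*5 = -60)
(u(84, -98) + 24032)*(32618 + n(159)) = (84 + 24032)*(32618 - 60) = 24116*32558 = 785168728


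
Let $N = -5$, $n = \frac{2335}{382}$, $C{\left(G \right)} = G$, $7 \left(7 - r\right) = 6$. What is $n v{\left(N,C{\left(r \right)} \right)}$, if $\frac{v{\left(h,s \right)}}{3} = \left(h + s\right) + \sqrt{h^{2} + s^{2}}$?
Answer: $\frac{28020}{1337} + \frac{7005 \sqrt{3074}}{2674} \approx 166.2$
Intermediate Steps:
$r = \frac{43}{7}$ ($r = 7 - \frac{6}{7} = \frac{43}{7} \approx 6.1429$)
$n = \frac{2335}{382}$ ($n = 2335 \cdot \frac{1}{382} = \frac{2335}{382} \approx 6.1126$)
$v{\left(h,s \right)} = 3 h + 3 s + 3 \sqrt{h^{2} + s^{2}}$ ($v{\left(h,s \right)} = 3 \left(\left(h + s\right) + \sqrt{h^{2} + s^{2}}\right) = 3 \left(h + s + \sqrt{h^{2} + s^{2}}\right) = 3 h + 3 s + 3 \sqrt{h^{2} + s^{2}}$)
$n v{\left(N,C{\left(r \right)} \right)} = \frac{2335 \left(3 \left(-5\right) + 3 \cdot \frac{43}{7} + 3 \sqrt{\left(-5\right)^{2} + \left(\frac{43}{7}\right)^{2}}\right)}{382} = \frac{2335 \left(-15 + \frac{129}{7} + 3 \sqrt{25 + \frac{1849}{49}}\right)}{382} = \frac{2335 \left(-15 + \frac{129}{7} + 3 \sqrt{\frac{3074}{49}}\right)}{382} = \frac{2335 \left(-15 + \frac{129}{7} + 3 \frac{\sqrt{3074}}{7}\right)}{382} = \frac{2335 \left(-15 + \frac{129}{7} + \frac{3 \sqrt{3074}}{7}\right)}{382} = \frac{2335 \left(\frac{24}{7} + \frac{3 \sqrt{3074}}{7}\right)}{382} = \frac{28020}{1337} + \frac{7005 \sqrt{3074}}{2674}$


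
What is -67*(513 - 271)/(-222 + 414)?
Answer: -8107/96 ≈ -84.448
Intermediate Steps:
-67*(513 - 271)/(-222 + 414) = -16214/192 = -67*121/96 = -8107/96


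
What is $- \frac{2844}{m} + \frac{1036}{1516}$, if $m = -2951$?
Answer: $\frac{1842185}{1118429} \approx 1.6471$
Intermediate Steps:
$- \frac{2844}{m} + \frac{1036}{1516} = - \frac{2844}{-2951} + \frac{1036}{1516} = \left(-2844\right) \left(- \frac{1}{2951}\right) + 1036 \cdot \frac{1}{1516} = \frac{2844}{2951} + \frac{259}{379} = \frac{1842185}{1118429}$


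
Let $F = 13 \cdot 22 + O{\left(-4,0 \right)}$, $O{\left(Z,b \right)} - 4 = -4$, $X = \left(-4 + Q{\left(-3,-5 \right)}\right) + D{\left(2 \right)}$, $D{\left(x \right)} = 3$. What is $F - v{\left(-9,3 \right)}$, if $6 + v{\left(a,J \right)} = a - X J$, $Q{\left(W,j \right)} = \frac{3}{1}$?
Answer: $307$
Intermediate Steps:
$Q{\left(W,j \right)} = 3$ ($Q{\left(W,j \right)} = 3 \cdot 1 = 3$)
$X = 2$ ($X = \left(-4 + 3\right) + 3 = -1 + 3 = 2$)
$O{\left(Z,b \right)} = 0$ ($O{\left(Z,b \right)} = 4 - 4 = 0$)
$F = 286$ ($F = 13 \cdot 22 + 0 = 286 + 0 = 286$)
$v{\left(a,J \right)} = -6 + a - 2 J$ ($v{\left(a,J \right)} = -6 + \left(a - 2 J\right) = -6 - \left(- a + 2 J\right) = -6 + a - 2 J$)
$F - v{\left(-9,3 \right)} = 286 - \left(-6 - 9 - 6\right) = 286 - -21 = 286 + 21 = 307$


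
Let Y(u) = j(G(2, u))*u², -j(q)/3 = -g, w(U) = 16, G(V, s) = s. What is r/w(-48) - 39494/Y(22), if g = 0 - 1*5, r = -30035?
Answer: -54355549/29040 ≈ -1871.7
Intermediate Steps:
g = -5 (g = 0 - 5 = -5)
j(q) = -15 (j(q) = -(-3)*(-5) = -3*5 = -15)
Y(u) = -15*u²
r/w(-48) - 39494/Y(22) = -30035/16 - 39494/((-15*22²)) = -30035*1/16 - 39494/((-15*484)) = -30035/16 - 39494/(-7260) = -30035/16 - 39494*(-1/7260) = -30035/16 + 19747/3630 = -54355549/29040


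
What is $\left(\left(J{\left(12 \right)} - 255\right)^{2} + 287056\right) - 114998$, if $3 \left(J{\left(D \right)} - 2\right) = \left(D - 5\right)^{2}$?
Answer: $\frac{2052622}{9} \approx 2.2807 \cdot 10^{5}$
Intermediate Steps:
$J{\left(D \right)} = 2 + \frac{\left(-5 + D\right)^{2}}{3}$ ($J{\left(D \right)} = 2 + \frac{\left(D - 5\right)^{2}}{3} = 2 + \frac{\left(-5 + D\right)^{2}}{3}$)
$\left(\left(J{\left(12 \right)} - 255\right)^{2} + 287056\right) - 114998 = \left(\left(\left(2 + \frac{\left(-5 + 12\right)^{2}}{3}\right) - 255\right)^{2} + 287056\right) - 114998 = \left(\left(\left(2 + \frac{7^{2}}{3}\right) - 255\right)^{2} + 287056\right) - 114998 = \left(\left(\left(2 + \frac{1}{3} \cdot 49\right) - 255\right)^{2} + 287056\right) - 114998 = \left(\left(\left(2 + \frac{49}{3}\right) - 255\right)^{2} + 287056\right) - 114998 = \left(\left(\frac{55}{3} - 255\right)^{2} + 287056\right) - 114998 = \left(\left(- \frac{710}{3}\right)^{2} + 287056\right) - 114998 = \left(\frac{504100}{9} + 287056\right) - 114998 = \frac{3087604}{9} - 114998 = \frac{2052622}{9}$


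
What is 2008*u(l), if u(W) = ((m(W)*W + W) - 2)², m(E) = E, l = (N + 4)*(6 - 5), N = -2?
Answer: 32128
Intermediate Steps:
l = 2 (l = (-2 + 4)*(6 - 5) = 2*1 = 2)
u(W) = (-2 + W + W²)² (u(W) = ((W*W + W) - 2)² = ((W² + W) - 2)² = ((W + W²) - 2)² = (-2 + W + W²)²)
2008*u(l) = 2008*(-2 + 2 + 2²)² = 2008*(-2 + 2 + 4)² = 2008*4² = 2008*16 = 32128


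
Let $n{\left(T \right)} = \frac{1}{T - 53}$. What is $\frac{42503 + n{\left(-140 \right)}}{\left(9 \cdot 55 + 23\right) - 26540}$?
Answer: $- \frac{4101539}{2511123} \approx -1.6333$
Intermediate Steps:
$n{\left(T \right)} = \frac{1}{-53 + T}$
$\frac{42503 + n{\left(-140 \right)}}{\left(9 \cdot 55 + 23\right) - 26540} = \frac{42503 + \frac{1}{-53 - 140}}{\left(9 \cdot 55 + 23\right) - 26540} = \frac{42503 + \frac{1}{-193}}{\left(495 + 23\right) - 26540} = \frac{42503 - \frac{1}{193}}{518 - 26540} = \frac{8203078}{193 \left(-26022\right)} = \frac{8203078}{193} \left(- \frac{1}{26022}\right) = - \frac{4101539}{2511123}$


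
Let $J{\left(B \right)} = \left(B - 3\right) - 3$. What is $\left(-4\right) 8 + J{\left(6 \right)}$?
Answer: $-32$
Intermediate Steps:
$J{\left(B \right)} = -6 + B$ ($J{\left(B \right)} = \left(-3 + B\right) - 3 = -6 + B$)
$\left(-4\right) 8 + J{\left(6 \right)} = \left(-4\right) 8 + \left(-6 + 6\right) = -32 + 0 = -32$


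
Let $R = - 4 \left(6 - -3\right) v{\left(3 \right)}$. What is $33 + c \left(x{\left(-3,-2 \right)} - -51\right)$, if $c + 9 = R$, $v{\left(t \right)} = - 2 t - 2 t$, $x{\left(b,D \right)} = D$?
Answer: $20760$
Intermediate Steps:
$v{\left(t \right)} = - 4 t$
$R = 432$ ($R = - 4 \left(6 - -3\right) \left(\left(-4\right) 3\right) = - 4 \left(6 + 3\right) \left(-12\right) = \left(-4\right) 9 \left(-12\right) = \left(-36\right) \left(-12\right) = 432$)
$c = 423$ ($c = -9 + 432 = 423$)
$33 + c \left(x{\left(-3,-2 \right)} - -51\right) = 33 + 423 \left(-2 - -51\right) = 33 + 423 \left(-2 + 51\right) = 33 + 423 \cdot 49 = 33 + 20727 = 20760$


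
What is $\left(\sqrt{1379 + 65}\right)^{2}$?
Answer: $1444$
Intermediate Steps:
$\left(\sqrt{1379 + 65}\right)^{2} = \left(\sqrt{1444}\right)^{2} = 38^{2} = 1444$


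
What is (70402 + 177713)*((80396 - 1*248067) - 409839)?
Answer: -143288893650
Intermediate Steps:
(70402 + 177713)*((80396 - 1*248067) - 409839) = 248115*((80396 - 248067) - 409839) = 248115*(-167671 - 409839) = 248115*(-577510) = -143288893650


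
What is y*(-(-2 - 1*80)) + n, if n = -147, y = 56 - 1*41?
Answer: 1083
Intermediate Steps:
y = 15 (y = 56 - 41 = 15)
y*(-(-2 - 1*80)) + n = 15*(-(-2 - 1*80)) - 147 = 15*(-(-2 - 80)) - 147 = 15*(-1*(-82)) - 147 = 15*82 - 147 = 1230 - 147 = 1083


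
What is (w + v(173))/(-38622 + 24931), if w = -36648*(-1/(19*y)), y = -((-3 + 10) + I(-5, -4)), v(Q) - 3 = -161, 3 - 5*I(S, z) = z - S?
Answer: 294314/9624773 ≈ 0.030579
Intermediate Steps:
I(S, z) = ⅗ - z/5 + S/5 (I(S, z) = ⅗ - (z - S)/5 = ⅗ + (-z/5 + S/5) = ⅗ - z/5 + S/5)
v(Q) = -158 (v(Q) = 3 - 161 = -158)
y = -37/5 (y = -((-3 + 10) + (⅗ - ⅕*(-4) + (⅕)*(-5))) = -(7 + (⅗ + ⅘ - 1)) = -(7 + ⅖) = -1*37/5 = -37/5 ≈ -7.4000)
w = -183240/703 (w = -36648/(-1*19*(-37/5)) = -36648/((-19*(-37/5))) = -36648/703/5 = -36648*5/703 = -183240/703 ≈ -260.65)
(w + v(173))/(-38622 + 24931) = (-183240/703 - 158)/(-38622 + 24931) = -294314/703/(-13691) = -294314/703*(-1/13691) = 294314/9624773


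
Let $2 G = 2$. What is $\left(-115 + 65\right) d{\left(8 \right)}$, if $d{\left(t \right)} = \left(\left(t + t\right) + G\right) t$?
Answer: $-6800$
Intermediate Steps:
$G = 1$ ($G = \frac{1}{2} \cdot 2 = 1$)
$d{\left(t \right)} = t \left(1 + 2 t\right)$ ($d{\left(t \right)} = \left(\left(t + t\right) + 1\right) t = \left(2 t + 1\right) t = \left(1 + 2 t\right) t = t \left(1 + 2 t\right)$)
$\left(-115 + 65\right) d{\left(8 \right)} = \left(-115 + 65\right) 8 \left(1 + 2 \cdot 8\right) = - 50 \cdot 8 \left(1 + 16\right) = - 50 \cdot 8 \cdot 17 = \left(-50\right) 136 = -6800$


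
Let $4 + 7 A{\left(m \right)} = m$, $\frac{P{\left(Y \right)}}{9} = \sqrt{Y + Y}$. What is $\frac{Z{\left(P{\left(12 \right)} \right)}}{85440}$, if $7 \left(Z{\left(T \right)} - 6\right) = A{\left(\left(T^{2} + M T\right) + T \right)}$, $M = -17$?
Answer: $\frac{1117}{2093280} - \frac{3 \sqrt{6}}{43610} \approx 0.00036511$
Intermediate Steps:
$P{\left(Y \right)} = 9 \sqrt{2} \sqrt{Y}$ ($P{\left(Y \right)} = 9 \sqrt{Y + Y} = 9 \sqrt{2 Y} = 9 \sqrt{2} \sqrt{Y}$)
$A{\left(m \right)} = - \frac{4}{7} + \frac{m}{7}$
$Z{\left(T \right)} = \frac{290}{49} - \frac{16 T}{49} + \frac{T^{2}}{49}$ ($Z{\left(T \right)} = 6 + \frac{- \frac{4}{7} + \frac{\left(T^{2} - 17 T\right) + T}{7}}{7} = 6 + \frac{- \frac{4}{7} + \frac{T^{2} - 16 T}{7}}{7} = 6 + \frac{- \frac{4}{7} + \left(- \frac{16 T}{7} + \frac{T^{2}}{7}\right)}{7} = 6 + \frac{- \frac{4}{7} - \frac{16 T}{7} + \frac{T^{2}}{7}}{7} = 6 - \left(\frac{4}{49} - \frac{T^{2}}{49} + \frac{16 T}{49}\right) = \frac{290}{49} - \frac{16 T}{49} + \frac{T^{2}}{49}$)
$\frac{Z{\left(P{\left(12 \right)} \right)}}{85440} = \frac{\frac{290}{49} + \frac{9 \sqrt{2} \sqrt{12} \left(-16 + 9 \sqrt{2} \sqrt{12}\right)}{49}}{85440} = \left(\frac{290}{49} + \frac{9 \sqrt{2} \cdot 2 \sqrt{3} \left(-16 + 9 \sqrt{2} \cdot 2 \sqrt{3}\right)}{49}\right) \frac{1}{85440} = \left(\frac{290}{49} + \frac{18 \sqrt{6} \left(-16 + 18 \sqrt{6}\right)}{49}\right) \frac{1}{85440} = \frac{29}{418656} + \frac{3 \sqrt{6} \left(-16 + 18 \sqrt{6}\right)}{697760}$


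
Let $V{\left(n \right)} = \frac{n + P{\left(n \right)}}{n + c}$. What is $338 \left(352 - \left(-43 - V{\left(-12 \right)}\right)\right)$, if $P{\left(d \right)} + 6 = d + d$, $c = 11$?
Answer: $147706$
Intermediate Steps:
$P{\left(d \right)} = -6 + 2 d$ ($P{\left(d \right)} = -6 + \left(d + d\right) = -6 + 2 d$)
$V{\left(n \right)} = \frac{-6 + 3 n}{11 + n}$ ($V{\left(n \right)} = \frac{n + \left(-6 + 2 n\right)}{n + 11} = \frac{-6 + 3 n}{11 + n}$)
$338 \left(352 - \left(-43 - V{\left(-12 \right)}\right)\right) = 338 \left(352 - \left(-43 - \frac{3 \left(-2 - 12\right)}{11 - 12}\right)\right) = 338 \left(352 - \left(-43 - 3 \frac{1}{-1} \left(-14\right)\right)\right) = 338 \left(352 - \left(-43 - 42\right)\right) = 338 \left(352 + \left(\left(161 + 42\right) - 118\right)\right) = 338 \left(352 + \left(203 - 118\right)\right) = 338 \left(352 + 85\right) = 338 \cdot 437 = 147706$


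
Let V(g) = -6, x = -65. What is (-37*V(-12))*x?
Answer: -14430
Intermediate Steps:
(-37*V(-12))*x = -37*(-6)*(-65) = 222*(-65) = -14430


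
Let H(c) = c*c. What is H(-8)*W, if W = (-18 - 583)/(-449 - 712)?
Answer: 38464/1161 ≈ 33.130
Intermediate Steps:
H(c) = c²
W = 601/1161 (W = -601/(-1161) = -601*(-1/1161) = 601/1161 ≈ 0.51766)
H(-8)*W = (-8)²*(601/1161) = 64*(601/1161) = 38464/1161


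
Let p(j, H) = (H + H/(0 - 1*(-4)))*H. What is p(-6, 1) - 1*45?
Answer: -175/4 ≈ -43.750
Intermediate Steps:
p(j, H) = 5*H²/4 (p(j, H) = (H + H/(0 + 4))*H = (H + H/4)*H = (5*H/4)*H = 5*H²/4)
p(-6, 1) - 1*45 = (5/4)*1² - 1*45 = (5/4)*1 - 45 = 5/4 - 45 = -175/4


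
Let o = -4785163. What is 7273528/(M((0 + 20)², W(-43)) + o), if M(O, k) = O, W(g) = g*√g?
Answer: -7273528/4784763 ≈ -1.5201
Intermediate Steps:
W(g) = g^(3/2)
7273528/(M((0 + 20)², W(-43)) + o) = 7273528/((0 + 20)² - 4785163) = 7273528/(20² - 4785163) = 7273528/(400 - 4785163) = 7273528/(-4784763) = 7273528*(-1/4784763) = -7273528/4784763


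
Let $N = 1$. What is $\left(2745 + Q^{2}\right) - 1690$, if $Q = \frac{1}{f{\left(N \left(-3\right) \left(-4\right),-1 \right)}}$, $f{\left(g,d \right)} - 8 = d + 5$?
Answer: $\frac{151921}{144} \approx 1055.0$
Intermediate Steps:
$f{\left(g,d \right)} = 13 + d$ ($f{\left(g,d \right)} = 8 + \left(d + 5\right) = 8 + \left(5 + d\right) = 13 + d$)
$Q = \frac{1}{12}$ ($Q = \frac{1}{13 - 1} = \frac{1}{12} \approx 0.083333$)
$\left(2745 + Q^{2}\right) - 1690 = \left(2745 + \left(\frac{1}{12}\right)^{2}\right) - 1690 = \left(2745 + \frac{1}{144}\right) - 1690 = \frac{395281}{144} - 1690 = \frac{151921}{144}$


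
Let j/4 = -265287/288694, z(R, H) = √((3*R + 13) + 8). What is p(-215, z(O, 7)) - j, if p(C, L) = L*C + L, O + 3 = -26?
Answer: 530574/144347 - 214*I*√66 ≈ 3.6757 - 1738.5*I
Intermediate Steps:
O = -29 (O = -3 - 26 = -29)
z(R, H) = √(21 + 3*R) (z(R, H) = √((13 + 3*R) + 8) = √(21 + 3*R))
j = -530574/144347 (j = 4*(-265287/288694) = -530574/144347 ≈ -3.6757)
p(C, L) = L + C*L (p(C, L) = C*L + L = L + C*L)
p(-215, z(O, 7)) - j = √(21 + 3*(-29))*(1 - 215) - 1*(-530574/144347) = √(21 - 87)*(-214) + 530574/144347 = √(-66)*(-214) + 530574/144347 = (I*√66)*(-214) + 530574/144347 = -214*I*√66 + 530574/144347 = 530574/144347 - 214*I*√66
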